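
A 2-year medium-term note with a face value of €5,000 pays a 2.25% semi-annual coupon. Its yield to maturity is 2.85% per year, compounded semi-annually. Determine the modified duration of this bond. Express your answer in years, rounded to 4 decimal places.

1.9390 years

Periodic yield y = 0.01425. First find Macaulay duration:
  t   CF        PV=CF/(1+0.01425)^t    t·PV
  1        56.25        55.4597        55.4597
  2        56.25        54.6805       109.3610
  3        56.25        53.9123       161.7368
  4     5,056.25     4,778.0256    19,112.1025
  Σ                  4,942.0781    19,438.6599
P = 4,942.0781; Macaulay duration = 19,438.6599 / 4,942.0781 = 3.93330 half-year periods = 1.96665 years.
Modified duration = D_Mac / (1 + y) = 1.96665 / 1.01425 = 1.93902 years.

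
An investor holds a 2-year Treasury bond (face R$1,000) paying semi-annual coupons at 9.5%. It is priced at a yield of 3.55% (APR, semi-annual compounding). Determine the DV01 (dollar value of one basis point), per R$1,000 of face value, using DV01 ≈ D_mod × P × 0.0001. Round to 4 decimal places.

Periodic yield y = 0.01775.
  t   CF        PV=CF/(1+0.01775)^t    t·PV
  1        47.50        46.6716        46.6716
  2        47.50        45.8576        91.7152
  3        47.50        45.0578       135.1735
  4     1,047.50       976.3142     3,905.2566
  Σ                  1,113.9012     4,178.8169
P = 1,113.9012; D_Mac = 3.75151 half-year periods = 1.87576 yrs; D_mod = 1.84304 yrs.
DV01 ≈ 1.84304 × 1,113.9012 × 0.0001 = 0.205297.

R$0.2053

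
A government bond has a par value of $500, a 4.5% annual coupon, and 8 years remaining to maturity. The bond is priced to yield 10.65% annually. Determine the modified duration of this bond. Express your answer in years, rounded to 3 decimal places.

Periodic yield y = 0.1065. First find Macaulay duration:
  t   CF        PV=CF/(1+0.1065)^t    t·PV
  1        22.50        20.3344        20.3344
  2        22.50        18.3772        36.7544
  3        22.50        16.6084        49.8253
  4        22.50        15.0099        60.0395
  5        22.50        13.5652        67.8259
  6        22.50        12.2595        73.5572
  7        22.50        11.0796        77.5569
  8       522.50       232.5278     1,860.2227
  Σ                    339.7620     2,246.1162
P = 339.7620; Macaulay duration = 2,246.1162 / 339.7620 = 6.61085 years.
Modified duration = D_Mac / (1 + y) = 6.61085 / 1.1065 = 5.97456 years.

5.975 years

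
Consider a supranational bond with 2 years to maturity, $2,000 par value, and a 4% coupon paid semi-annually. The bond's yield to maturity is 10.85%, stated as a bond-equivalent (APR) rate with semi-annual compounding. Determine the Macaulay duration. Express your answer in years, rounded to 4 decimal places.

1.9375 years

Periodic yield y = 0.05425. Discount each cash flow and weight by its period:
  t   CF        PV=CF/(1+0.05425)^t    t·PV
  1        40.00        37.9417        37.9417
  2        40.00        35.9892        71.9785
  3        40.00        34.1373       102.4119
  4     2,040.00     1,651.4131     6,605.6525
  Σ                  1,759.4813     6,817.9845
Price P = Σ PV = 1,759.4813.
Macaulay duration = Σ(t·PV) / P = 6,817.9845 / 1,759.4813 = 3.87500 half-year periods.
In years: 3.87500 / 2 = 1.93750 years.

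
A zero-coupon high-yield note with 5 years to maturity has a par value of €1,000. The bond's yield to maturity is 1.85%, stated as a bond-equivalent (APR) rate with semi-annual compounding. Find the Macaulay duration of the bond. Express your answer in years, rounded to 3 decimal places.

A zero-coupon bond has a single cash flow at maturity, so its Macaulay duration equals its maturity: 5 years.
(Equivalently: 10 semi-annual periods ÷ 2 = 5 years.)

5.000 years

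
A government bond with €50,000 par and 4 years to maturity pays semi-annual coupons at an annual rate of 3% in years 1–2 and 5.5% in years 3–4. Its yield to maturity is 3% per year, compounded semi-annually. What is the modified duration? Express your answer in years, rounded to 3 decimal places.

Periodic yield y = 0.015. First find Macaulay duration:
  t   CF        PV=CF/(1+0.015)^t    t·PV
  1       750.00       738.9163       738.9163
  2       750.00       727.9963     1,455.9926
  3       750.00       717.2377     2,151.7132
  4       750.00       706.6382     2,826.5527
  5     1,375.00     1,276.3579     6,381.7897
  6     1,375.00     1,257.4955     7,544.9731
  7     1,375.00     1,238.9118     8,672.3829
  8    51,375.00    45,606.1590   364,849.2719
  Σ                 52,269.7128   394,621.5924
P = 52,269.7128; Macaulay duration = 394,621.5924 / 52,269.7128 = 7.54972 half-year periods = 3.77486 years.
Modified duration = D_Mac / (1 + y) = 3.77486 / 1.015 = 3.71907 years.

3.719 years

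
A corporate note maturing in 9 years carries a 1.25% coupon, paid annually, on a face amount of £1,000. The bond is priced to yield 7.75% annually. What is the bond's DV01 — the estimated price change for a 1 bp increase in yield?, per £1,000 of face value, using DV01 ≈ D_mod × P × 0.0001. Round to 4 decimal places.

Periodic yield y = 0.0775.
  t   CF        PV=CF/(1+0.0775)^t    t·PV
  1        12.50        11.6009        11.6009
  2        12.50        10.7665        21.5330
  3        12.50         9.9921        29.9764
  4        12.50         9.2734        37.0938
  5        12.50         8.6064        43.0322
  6        12.50         7.9874        47.9245
  7        12.50         7.4129        51.8904
  8        12.50         6.8797        55.0379
  9     1,012.50       517.1774     4,654.5964
  Σ                    589.6969     4,952.6856
P = 589.6969; D_Mac = 8.39870 yrs; D_mod = 7.79461 yrs.
DV01 ≈ 7.79461 × 589.6969 × 0.0001 = 0.459646.

£0.4596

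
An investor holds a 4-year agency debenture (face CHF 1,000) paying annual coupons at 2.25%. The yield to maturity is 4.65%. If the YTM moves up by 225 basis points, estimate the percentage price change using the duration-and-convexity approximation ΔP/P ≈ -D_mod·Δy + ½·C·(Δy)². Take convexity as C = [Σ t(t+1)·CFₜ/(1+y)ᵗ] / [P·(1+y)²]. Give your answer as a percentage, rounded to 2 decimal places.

-7.86%

With y = 0.0465:
  t   CF        PV=CF/(1+0.0465)^t    t·PV        t(t+1)·PV
  1        22.50        21.5002        21.5002          43.0005
  2        22.50        20.5449        41.0898         123.2694
  3        22.50        19.6320        58.8960         235.5841
  4     1,022.50       852.5236     3,410.0942      17,050.4710
  Σ                    914.2007     3,531.5803      17,452.3251
P = 914.2007; D_Mac = 3.86303 yrs; D_mod = 3.69138 yrs; C = 17.43144.
Duration effect: -3.69138 × (+0.0225) = -0.083056
Convexity effect: 0.5 × 17.43144 × (0.0225)² = +0.0044123
ΔP/P ≈ -0.083056 + 0.0044123 = -0.078644 = -7.8644%.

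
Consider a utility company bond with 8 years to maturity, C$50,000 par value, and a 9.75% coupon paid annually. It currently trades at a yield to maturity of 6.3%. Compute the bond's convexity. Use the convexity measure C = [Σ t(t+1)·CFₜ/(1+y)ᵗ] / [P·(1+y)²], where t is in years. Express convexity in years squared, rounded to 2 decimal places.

43.99

With y = 0.063:
  t   CF        PV=CF/(1+0.063)^t    t·PV        t(t+1)·PV
  1     4,875.00     4,586.0771     4,586.0771       9,172.1543
  2     4,875.00     4,314.2776     8,628.5553      25,885.6659
  3     4,875.00     4,058.5867    12,175.7601      48,703.0402
  4     4,875.00     3,818.0496    15,272.1983      76,360.9913
  5     4,875.00     3,591.7682    17,958.8408     107,753.0451
  6     4,875.00     3,378.8976    20,273.3857     141,913.7000
  7     4,875.00     3,178.6431    22,250.5017     178,004.0138
  8    54,875.00    33,659.5586   269,276.4692   2,423,488.2224
  Σ                 60,585.8586   370,421.7882   3,011,280.8331
P = 60,585.8586.
Convexity = Σ t(t+1)·PV / [P·(1+y)²] = 3,011,280.8331 / (60,585.8586 × 1.129969) = 43.98590.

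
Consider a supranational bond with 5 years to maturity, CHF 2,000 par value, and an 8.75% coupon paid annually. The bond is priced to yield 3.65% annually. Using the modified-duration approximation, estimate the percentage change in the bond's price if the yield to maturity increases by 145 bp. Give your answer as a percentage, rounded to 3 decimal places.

Periodic yield y = 0.0365. Modified duration first:
  t   CF        PV=CF/(1+0.0365)^t    t·PV
  1       175.00       168.8374       168.8374
  2       175.00       162.8919       325.7838
  3       175.00       157.1557       471.4671
  4       175.00       151.6215       606.4860
  5     2,175.00     1,818.0789     9,090.3946
  Σ                  2,458.5854    10,662.9689
P = 2,458.5854; D_Mac = 4.33703 yrs; D_mod = 4.33703/(1+0.0365) = 4.18431 yrs.
ΔP/P ≈ -D_mod · Δy = -4.18431 × (+0.0145) = -0.060672 = -6.0672%.

-6.067%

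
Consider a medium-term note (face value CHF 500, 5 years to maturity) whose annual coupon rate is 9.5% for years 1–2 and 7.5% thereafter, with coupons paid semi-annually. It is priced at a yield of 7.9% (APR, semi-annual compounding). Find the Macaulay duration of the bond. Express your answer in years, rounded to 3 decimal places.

4.145 years

Periodic yield y = 0.0395. Discount each cash flow and weight by its period:
  t   CF        PV=CF/(1+0.0395)^t    t·PV
  1        23.75        22.8475        22.8475
  2        23.75        21.9793        43.9587
  3        23.75        21.1441        63.4324
  4        23.75        20.3407        81.3628
  5        18.75        15.4482        77.2412
  6        18.75        14.8612        89.1673
  7        18.75        14.2965       100.0755
  8        18.75        13.7532       110.0260
  9        18.75        13.2306       119.0758
  10      518.75       352.1382     3,521.3823
  Σ                    510.0398     4,228.5694
Price P = Σ PV = 510.0398.
Macaulay duration = Σ(t·PV) / P = 4,228.5694 / 510.0398 = 8.29067 half-year periods.
In years: 8.29067 / 2 = 4.14533 years.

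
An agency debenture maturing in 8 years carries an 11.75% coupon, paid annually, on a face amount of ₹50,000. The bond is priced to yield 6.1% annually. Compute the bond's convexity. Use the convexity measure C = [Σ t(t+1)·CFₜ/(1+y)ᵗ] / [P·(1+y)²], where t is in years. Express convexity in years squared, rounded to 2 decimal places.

42.40

With y = 0.061:
  t   CF        PV=CF/(1+0.061)^t    t·PV        t(t+1)·PV
  1     5,875.00     5,537.2290     5,537.2290      11,074.4581
  2     5,875.00     5,218.8775    10,437.7550      31,313.2650
  3     5,875.00     4,918.8289    14,756.4868      59,025.9472
  4     5,875.00     4,636.0310    18,544.1242      92,720.6209
  5     5,875.00     4,369.4920    21,847.4601     131,084.7609
  6     5,875.00     4,118.2771    24,709.6627     172,967.6392
  7     5,875.00     3,881.5053    27,170.5371     217,364.2969
  8    55,875.00    34,793.2073   278,345.6586   2,505,110.9273
  Σ                 67,473.4483   401,348.9136   3,220,661.9154
P = 67,473.4483.
Convexity = Σ t(t+1)·PV / [P·(1+y)²] = 3,220,661.9154 / (67,473.4483 × 1.125721) = 42.40152.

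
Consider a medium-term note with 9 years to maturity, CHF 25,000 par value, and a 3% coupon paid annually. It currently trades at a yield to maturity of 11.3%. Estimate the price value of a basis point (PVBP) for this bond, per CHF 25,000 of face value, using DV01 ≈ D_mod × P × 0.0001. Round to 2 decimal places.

CHF 9.30

Periodic yield y = 0.113.
  t   CF        PV=CF/(1+0.113)^t    t·PV
  1       750.00       673.8544       673.8544
  2       750.00       605.4398     1,210.8795
  3       750.00       543.9710     1,631.9131
  4       750.00       488.7431     1,954.9723
  5       750.00       439.1222     2,195.6112
  6       750.00       394.5393     2,367.2358
  7       750.00       354.4828     2,481.3793
  8       750.00       318.4930     2,547.9443
  9    25,750.00     9,824.7329    88,422.5965
  Σ                 13,643.3786   103,486.3865
P = 13,643.3786; D_Mac = 7.58510 yrs; D_mod = 6.81500 yrs.
DV01 ≈ 6.81500 × 13,643.3786 × 0.0001 = 9.297968.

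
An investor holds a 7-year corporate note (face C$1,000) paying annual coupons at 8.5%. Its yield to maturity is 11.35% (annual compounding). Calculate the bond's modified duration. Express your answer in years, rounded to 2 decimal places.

4.88 years

Periodic yield y = 0.1135. First find Macaulay duration:
  t   CF        PV=CF/(1+0.1135)^t    t·PV
  1        85.00        76.3359        76.3359
  2        85.00        68.5549       137.1098
  3        85.00        61.5670       184.7011
  4        85.00        55.2915       221.1658
  5        85.00        49.6556       248.2778
  6        85.00        44.5941       267.5647
  7     1,085.00       511.2086     3,578.4605
  Σ                    867.2076     4,713.6156
P = 867.2076; Macaulay duration = 4,713.6156 / 867.2076 = 5.43539 years.
Modified duration = D_Mac / (1 + y) = 5.43539 / 1.1135 = 4.88136 years.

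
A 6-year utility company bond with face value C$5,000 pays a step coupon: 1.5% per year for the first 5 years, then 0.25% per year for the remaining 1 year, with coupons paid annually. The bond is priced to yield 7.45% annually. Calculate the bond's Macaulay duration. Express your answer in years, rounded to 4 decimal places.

5.7318 years

Periodic yield y = 0.0745. Discount each cash flow and weight by its year:
  t   CF        PV=CF/(1+0.0745)^t    t·PV
  1        75.00        69.7999        69.7999
  2        75.00        64.9604       129.9207
  3        75.00        60.4564       181.3691
  4        75.00        56.2646       225.0586
  5        75.00        52.3636       261.8178
  6     5,012.50     3,256.9858    19,541.9149
  Σ                  3,560.8306    20,409.8810
Price P = Σ PV = 3,560.8306.
Macaulay duration = Σ(t·PV) / P = 20,409.8810 / 3,560.8306 = 5.73178 years.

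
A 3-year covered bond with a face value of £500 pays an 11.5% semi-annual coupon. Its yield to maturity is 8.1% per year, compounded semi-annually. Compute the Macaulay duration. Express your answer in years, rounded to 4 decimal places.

Periodic yield y = 0.0405. Discount each cash flow and weight by its period:
  t   CF        PV=CF/(1+0.0405)^t    t·PV
  1        28.75        27.6309        27.6309
  2        28.75        26.5555        53.1109
  3        28.75        25.5218        76.5655
  4        28.75        24.5284        98.1137
  5        28.75        23.5737       117.8684
  6       528.75       416.6754     2,500.0525
  Σ                    544.4857     2,873.3418
Price P = Σ PV = 544.4857.
Macaulay duration = Σ(t·PV) / P = 2,873.3418 / 544.4857 = 5.27717 half-year periods.
In years: 5.27717 / 2 = 2.63858 years.

2.6386 years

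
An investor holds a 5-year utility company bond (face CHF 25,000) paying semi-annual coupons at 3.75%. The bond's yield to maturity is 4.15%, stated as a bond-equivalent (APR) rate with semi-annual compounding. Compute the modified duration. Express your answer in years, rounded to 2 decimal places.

Periodic yield y = 0.02075. First find Macaulay duration:
  t   CF        PV=CF/(1+0.02075)^t    t·PV
  1       468.75       459.2212       459.2212
  2       468.75       449.8860       899.7721
  3       468.75       440.7407     1,322.2220
  4       468.75       431.7812     1,727.1248
  5       468.75       423.0039     2,115.0193
  6       468.75       414.4050     2,486.4298
  7       468.75       405.9809     2,841.8660
  8       468.75       397.7280     3,181.8240
  9       468.75       389.6429     3,506.7862
  10   25,468.75    20,740.2384   207,402.3842
  Σ                 24,552.6281   225,942.6496
P = 24,552.6281; Macaulay duration = 225,942.6496 / 24,552.6281 = 9.20238 half-year periods = 4.60119 years.
Modified duration = D_Mac / (1 + y) = 4.60119 / 1.02075 = 4.50766 years.

4.51 years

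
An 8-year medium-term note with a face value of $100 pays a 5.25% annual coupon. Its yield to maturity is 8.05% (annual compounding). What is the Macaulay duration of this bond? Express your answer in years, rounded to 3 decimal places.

Periodic yield y = 0.0805. Discount each cash flow and weight by its year:
  t   CF        PV=CF/(1+0.0805)^t    t·PV
  1         5.25         4.8589         4.8589
  2         5.25         4.4969         8.9937
  3         5.25         4.1618        12.4855
  4         5.25         3.8518        15.4071
  5         5.25         3.5648        17.8240
  6         5.25         3.2992        19.7953
  7         5.25         3.0534        21.3739
  8       105.25        56.6531       453.2251
  Σ                     83.9399       553.9635
Price P = Σ PV = 83.9399.
Macaulay duration = Σ(t·PV) / P = 553.9635 / 83.9399 = 6.59953 years.

6.600 years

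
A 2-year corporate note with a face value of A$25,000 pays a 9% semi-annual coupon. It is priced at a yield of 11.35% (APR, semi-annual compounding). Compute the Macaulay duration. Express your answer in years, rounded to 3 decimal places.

Periodic yield y = 0.05675. Discount each cash flow and weight by its period:
  t   CF        PV=CF/(1+0.05675)^t    t·PV
  1     1,125.00     1,064.5848     1,064.5848
  2     1,125.00     1,007.4141     2,014.8281
  3     1,125.00       953.3135     2,859.9406
  4    26,125.00    20,949.1918    83,796.7672
  Σ                 23,974.5042    89,736.1207
Price P = Σ PV = 23,974.5042.
Macaulay duration = Σ(t·PV) / P = 89,736.1207 / 23,974.5042 = 3.74298 half-year periods.
In years: 3.74298 / 2 = 1.87149 years.

1.871 years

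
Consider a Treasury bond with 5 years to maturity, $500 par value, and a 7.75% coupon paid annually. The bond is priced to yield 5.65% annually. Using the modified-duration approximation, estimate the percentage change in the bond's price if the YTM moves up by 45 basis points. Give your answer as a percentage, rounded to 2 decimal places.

-1.86%

Periodic yield y = 0.0565. Modified duration first:
  t   CF        PV=CF/(1+0.0565)^t    t·PV
  1        38.75        36.6777        36.6777
  2        38.75        34.7162        69.4325
  3        38.75        32.8597        98.5790
  4        38.75        31.1024       124.4095
  5       538.75       409.2981     2,046.4907
  Σ                    544.6542     2,375.5895
P = 544.6542; D_Mac = 4.36165 yrs; D_mod = 4.36165/(1+0.0565) = 4.12839 yrs.
ΔP/P ≈ -D_mod · Δy = -4.12839 × (+0.0045) = -0.018578 = -1.8578%.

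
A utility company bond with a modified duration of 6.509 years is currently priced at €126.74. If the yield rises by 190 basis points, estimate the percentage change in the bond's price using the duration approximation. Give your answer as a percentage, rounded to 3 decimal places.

Duration approximation: ΔP/P ≈ -D_mod · Δy = -6.509 × (+0.019) = -0.123671.
As a percentage: -12.3671%.

-12.367%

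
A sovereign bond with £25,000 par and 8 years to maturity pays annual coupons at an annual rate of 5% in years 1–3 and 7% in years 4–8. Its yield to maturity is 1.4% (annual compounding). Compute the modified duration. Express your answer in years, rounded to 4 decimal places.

6.7824 years

Periodic yield y = 0.014. First find Macaulay duration:
  t   CF        PV=CF/(1+0.014)^t    t·PV
  1     1,250.00     1,232.7416     1,232.7416
  2     1,250.00     1,215.7215     2,431.4430
  3     1,250.00     1,198.9364     3,596.8092
  4     1,750.00     1,655.3363     6,621.3450
  5     1,750.00     1,632.4815     8,162.4076
  6     1,750.00     1,609.9423     9,659.6540
  7     1,750.00     1,587.7143    11,114.0003
  8    26,750.00    23,934.2678   191,474.1426
  Σ                 34,067.1418   234,292.5433
P = 34,067.1418; Macaulay duration = 234,292.5433 / 34,067.1418 = 6.87738 years.
Modified duration = D_Mac / (1 + y) = 6.87738 / 1.014 = 6.78242 years.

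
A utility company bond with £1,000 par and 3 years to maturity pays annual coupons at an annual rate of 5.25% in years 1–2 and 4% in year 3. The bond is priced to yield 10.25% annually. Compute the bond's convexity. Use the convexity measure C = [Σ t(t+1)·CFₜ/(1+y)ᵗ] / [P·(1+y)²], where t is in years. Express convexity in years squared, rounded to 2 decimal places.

With y = 0.1025:
  t   CF        PV=CF/(1+0.1025)^t    t·PV        t(t+1)·PV
  1        52.50        47.6190        47.6190          95.2381
  2        52.50        43.1919        86.3838         259.1513
  3     1,040.00       776.0640     2,328.1920       9,312.7682
  Σ                    866.8749     2,462.1948       9,667.1575
P = 866.8749.
Convexity = Σ t(t+1)·PV / [P·(1+y)²] = 9,667.1575 / (866.8749 × 1.215506) = 9.17456.

9.17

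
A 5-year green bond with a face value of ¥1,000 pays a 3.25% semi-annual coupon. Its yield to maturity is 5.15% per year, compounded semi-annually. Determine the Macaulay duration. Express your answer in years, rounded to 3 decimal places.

Periodic yield y = 0.02575. Discount each cash flow and weight by its period:
  t   CF        PV=CF/(1+0.02575)^t    t·PV
  1        16.25        15.8421        15.8421
  2        16.25        15.4444        30.8887
  3        16.25        15.0567        45.1700
  4        16.25        14.6787        58.7148
  5        16.25        14.3102        71.5510
  6        16.25        13.9510        83.7058
  7        16.25        13.6007        95.2052
  8        16.25        13.2593       106.0745
  9        16.25        12.9265       116.3381
  10    1,016.25       788.1072     7,881.0721
  Σ                    917.1767     8,504.5624
Price P = Σ PV = 917.1767.
Macaulay duration = Σ(t·PV) / P = 8,504.5624 / 917.1767 = 9.27255 half-year periods.
In years: 9.27255 / 2 = 4.63627 years.

4.636 years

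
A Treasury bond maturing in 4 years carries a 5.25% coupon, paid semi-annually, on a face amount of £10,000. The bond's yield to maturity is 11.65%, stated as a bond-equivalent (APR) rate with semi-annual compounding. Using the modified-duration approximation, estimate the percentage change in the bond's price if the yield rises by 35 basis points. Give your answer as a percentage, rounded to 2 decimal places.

-1.19%

Periodic yield y = 0.05825. Modified duration first:
  t   CF        PV=CF/(1+0.05825)^t    t·PV
  1       262.50       248.0510       248.0510
  2       262.50       234.3974       468.7948
  3       262.50       221.4953       664.4858
  4       262.50       209.3034       837.2134
  5       262.50       197.7825       988.9126
  6       262.50       186.8958     1,121.3751
  7       262.50       176.6084     1,236.2588
  8    10,262.50     6,524.4958    52,195.9660
  Σ                  7,999.0296    57,761.0576
P = 7,999.0296; D_Mac = 7.22101 half-year periods = 3.61050 yrs; D_mod = 3.61050/(1+0.05825) = 3.41177 yrs.
ΔP/P ≈ -D_mod · Δy = -3.41177 × (+0.0035) = -0.011941 = -1.1941%.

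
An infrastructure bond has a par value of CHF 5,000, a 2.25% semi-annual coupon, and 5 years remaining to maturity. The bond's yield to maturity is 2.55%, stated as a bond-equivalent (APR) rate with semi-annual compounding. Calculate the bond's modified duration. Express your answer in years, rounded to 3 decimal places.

4.695 years

Periodic yield y = 0.01275. First find Macaulay duration:
  t   CF        PV=CF/(1+0.01275)^t    t·PV
  1        56.25        55.5418        55.5418
  2        56.25        54.8426       109.6852
  3        56.25        54.1522       162.4565
  4        56.25        53.4704       213.8816
  5        56.25        52.7972       263.9862
  6        56.25        52.1326       312.7953
  7        56.25        51.4762       360.3336
  8        56.25        50.8282       406.6254
  9        56.25        50.1883       451.6945
  10    5,056.25     4,454.5724    44,545.7238
  Σ                  4,930.0019    46,882.7241
P = 4,930.0019; Macaulay duration = 46,882.7241 / 4,930.0019 = 9.50968 half-year periods = 4.75484 years.
Modified duration = D_Mac / (1 + y) = 4.75484 / 1.01275 = 4.69498 years.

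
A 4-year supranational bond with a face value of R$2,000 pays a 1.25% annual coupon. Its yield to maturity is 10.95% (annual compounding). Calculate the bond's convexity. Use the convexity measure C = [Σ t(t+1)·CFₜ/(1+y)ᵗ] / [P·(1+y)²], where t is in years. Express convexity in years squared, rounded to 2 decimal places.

With y = 0.1095:
  t   CF        PV=CF/(1+0.1095)^t    t·PV        t(t+1)·PV
  1        25.00        22.5327        22.5327          45.0653
  2        25.00        20.3089        40.6177         121.8531
  3        25.00        18.3045        54.9135         219.6541
  4     2,025.00     1,336.3364     5,345.3456      26,726.7282
  Σ                  1,397.4824     5,463.4095      27,113.3008
P = 1,397.4824.
Convexity = Σ t(t+1)·PV / [P·(1+y)²] = 27,113.3008 / (1,397.4824 × 1.230990) = 15.76091.

15.76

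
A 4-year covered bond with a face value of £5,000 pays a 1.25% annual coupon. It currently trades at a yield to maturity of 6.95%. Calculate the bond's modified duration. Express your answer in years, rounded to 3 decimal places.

Periodic yield y = 0.0695. First find Macaulay duration:
  t   CF        PV=CF/(1+0.0695)^t    t·PV
  1        62.50        58.4385        58.4385
  2        62.50        54.6410       109.2819
  3        62.50        51.0902       153.2706
  4     5,062.50     3,869.3844    15,477.5377
  Σ                  4,033.5541    15,798.5288
P = 4,033.5541; Macaulay duration = 15,798.5288 / 4,033.5541 = 3.91678 years.
Modified duration = D_Mac / (1 + y) = 3.91678 / 1.0695 = 3.66225 years.

3.662 years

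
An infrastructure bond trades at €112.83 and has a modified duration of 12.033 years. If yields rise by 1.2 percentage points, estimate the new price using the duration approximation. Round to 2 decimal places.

Duration approximation: ΔP/P ≈ -D_mod · Δy = -12.033 × (+0.012) = -0.144396.
New price ≈ 112.83 × (1 - 0.144396) = 96.53779932.

€96.54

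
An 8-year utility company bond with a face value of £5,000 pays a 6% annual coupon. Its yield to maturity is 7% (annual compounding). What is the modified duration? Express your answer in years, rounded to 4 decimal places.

Periodic yield y = 0.07. First find Macaulay duration:
  t   CF        PV=CF/(1+0.07)^t    t·PV
  1       300.00       280.3738       280.3738
  2       300.00       262.0316       524.0632
  3       300.00       244.8894       734.6681
  4       300.00       228.8686       915.4743
  5       300.00       213.8959     1,069.4793
  6       300.00       199.9027     1,199.4160
  7       300.00       186.8249     1,307.7745
  8     5,300.00     3,084.6483    24,677.1860
  Σ                  4,701.4351    30,708.4352
P = 4,701.4351; Macaulay duration = 30,708.4352 / 4,701.4351 = 6.53172 years.
Modified duration = D_Mac / (1 + y) = 6.53172 / 1.07 = 6.10441 years.

6.1044 years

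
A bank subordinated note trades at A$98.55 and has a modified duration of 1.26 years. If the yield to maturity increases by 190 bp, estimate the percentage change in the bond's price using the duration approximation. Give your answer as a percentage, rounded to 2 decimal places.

Duration approximation: ΔP/P ≈ -D_mod · Δy = -1.26 × (+0.019) = -0.023940.
As a percentage: -2.3940%.

-2.39%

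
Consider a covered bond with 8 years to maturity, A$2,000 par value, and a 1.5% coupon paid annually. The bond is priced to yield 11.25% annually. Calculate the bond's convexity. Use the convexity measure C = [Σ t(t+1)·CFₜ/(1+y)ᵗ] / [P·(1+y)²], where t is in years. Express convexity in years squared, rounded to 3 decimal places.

52.344

With y = 0.1125:
  t   CF        PV=CF/(1+0.1125)^t    t·PV        t(t+1)·PV
  1        30.00        26.9663        26.9663          53.9326
  2        30.00        24.2394        48.4787         145.4362
  3        30.00        21.7882        65.3646         261.4583
  4        30.00        19.5849        78.3396         391.6978
  5        30.00        17.6044        88.0220         528.1319
  6        30.00        15.8242        94.9451         664.6154
  7        30.00        14.2240        99.5679         796.5429
  8     2,030.00       865.1589     6,921.2712      62,291.4409
  Σ                  1,005.3902     7,422.9553      65,133.2560
P = 1,005.3902.
Convexity = Σ t(t+1)·PV / [P·(1+y)²] = 65,133.2560 / (1,005.3902 × 1.237656) = 52.34414.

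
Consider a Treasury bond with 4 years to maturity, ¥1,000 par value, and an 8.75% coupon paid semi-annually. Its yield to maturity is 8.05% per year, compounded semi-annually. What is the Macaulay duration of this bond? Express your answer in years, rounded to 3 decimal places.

3.467 years

Periodic yield y = 0.04025. Discount each cash flow and weight by its period:
  t   CF        PV=CF/(1+0.04025)^t    t·PV
  1        43.75        42.0572        42.0572
  2        43.75        40.4299        80.8598
  3        43.75        38.8656       116.5967
  4        43.75        37.3617       149.4470
  5        43.75        35.9161       179.5806
  6        43.75        34.5264       207.1586
  7        43.75        33.1905       232.3336
  8     1,043.75       761.1928     6,089.5427
  Σ                  1,023.5403     7,097.5761
Price P = Σ PV = 1,023.5403.
Macaulay duration = Σ(t·PV) / P = 7,097.5761 / 1,023.5403 = 6.93434 half-year periods.
In years: 6.93434 / 2 = 3.46717 years.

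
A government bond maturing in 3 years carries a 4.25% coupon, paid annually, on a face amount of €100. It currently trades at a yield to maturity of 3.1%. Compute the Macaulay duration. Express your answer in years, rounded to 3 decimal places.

Periodic yield y = 0.031. Discount each cash flow and weight by its year:
  t   CF        PV=CF/(1+0.031)^t    t·PV
  1         4.25         4.1222         4.1222
  2         4.25         3.9983         7.9965
  3       104.25        95.1262       285.3785
  Σ                    103.2467       297.4973
Price P = Σ PV = 103.2467.
Macaulay duration = Σ(t·PV) / P = 297.4973 / 103.2467 = 2.88142 years.

2.881 years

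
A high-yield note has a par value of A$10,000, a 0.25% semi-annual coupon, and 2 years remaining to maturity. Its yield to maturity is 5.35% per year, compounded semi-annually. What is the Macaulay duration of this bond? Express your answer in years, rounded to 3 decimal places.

1.996 years

Periodic yield y = 0.02675. Discount each cash flow and weight by its period:
  t   CF        PV=CF/(1+0.02675)^t    t·PV
  1        12.50        12.1743        12.1743
  2        12.50        11.8572        23.7143
  3        12.50        11.5482        34.6447
  4    10,012.50     9,009.1472    36,036.5888
  Σ                  9,044.7269    36,107.1222
Price P = Σ PV = 9,044.7269.
Macaulay duration = Σ(t·PV) / P = 36,107.1222 / 9,044.7269 = 3.99206 half-year periods.
In years: 3.99206 / 2 = 1.99603 years.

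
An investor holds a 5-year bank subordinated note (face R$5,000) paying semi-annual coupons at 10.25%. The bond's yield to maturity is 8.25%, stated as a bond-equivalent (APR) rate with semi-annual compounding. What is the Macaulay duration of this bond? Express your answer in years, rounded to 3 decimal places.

Periodic yield y = 0.04125. Discount each cash flow and weight by its period:
  t   CF        PV=CF/(1+0.04125)^t    t·PV
  1       256.25       246.0984       246.0984
  2       256.25       236.3490       472.6981
  3       256.25       226.9859       680.9576
  4       256.25       217.9936       871.9745
  5       256.25       209.3576     1,046.7882
  6       256.25       201.0638     1,206.3825
  7       256.25       193.0984     1,351.6891
  8       256.25       185.4487     1,483.5895
  9       256.25       178.1020     1,602.9178
  10    5,256.25     3,508.5355    35,085.3545
  Σ                  5,403.0329    44,048.4503
Price P = Σ PV = 5,403.0329.
Macaulay duration = Σ(t·PV) / P = 44,048.4503 / 5,403.0329 = 8.15254 half-year periods.
In years: 8.15254 / 2 = 4.07627 years.

4.076 years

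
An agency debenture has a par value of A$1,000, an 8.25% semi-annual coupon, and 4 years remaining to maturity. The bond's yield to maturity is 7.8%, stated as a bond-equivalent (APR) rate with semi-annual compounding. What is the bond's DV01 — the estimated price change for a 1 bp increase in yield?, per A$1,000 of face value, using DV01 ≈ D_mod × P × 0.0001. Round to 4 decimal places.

A$0.3412

Periodic yield y = 0.039.
  t   CF        PV=CF/(1+0.039)^t    t·PV
  1        41.25        39.7016        39.7016
  2        41.25        38.2114        76.4228
  3        41.25        36.7771       110.3313
  4        41.25        35.3966       141.5865
  5        41.25        34.0680       170.3398
  6        41.25        32.7892       196.7351
  7        41.25        31.5584       220.9089
  8     1,041.25       766.7091     6,133.6730
  Σ                  1,015.2114     7,089.6990
P = 1,015.2114; D_Mac = 6.98347 half-year periods = 3.49174 yrs; D_mod = 3.36067 yrs.
DV01 ≈ 3.36067 × 1,015.2114 × 0.0001 = 0.341179.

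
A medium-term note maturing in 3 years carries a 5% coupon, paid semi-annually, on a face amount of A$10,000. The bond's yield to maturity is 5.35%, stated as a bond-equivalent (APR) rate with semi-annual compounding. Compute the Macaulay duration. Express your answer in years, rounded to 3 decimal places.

Periodic yield y = 0.02675. Discount each cash flow and weight by its period:
  t   CF        PV=CF/(1+0.02675)^t    t·PV
  1       250.00       243.4867       243.4867
  2       250.00       237.1432       474.2863
  3       250.00       230.9648       692.8945
  4       250.00       224.9475       899.7900
  5       250.00       219.0869     1,095.4346
  6    10,250.00     8,748.5403    52,491.2417
  Σ                  9,904.1694    55,897.1339
Price P = Σ PV = 9,904.1694.
Macaulay duration = Σ(t·PV) / P = 55,897.1339 / 9,904.1694 = 5.64380 half-year periods.
In years: 5.64380 / 2 = 2.82190 years.

2.822 years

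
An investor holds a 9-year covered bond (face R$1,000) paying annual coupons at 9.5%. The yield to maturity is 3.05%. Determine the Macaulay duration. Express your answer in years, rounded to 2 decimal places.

6.94 years

Periodic yield y = 0.0305. Discount each cash flow and weight by its year:
  t   CF        PV=CF/(1+0.0305)^t    t·PV
  1        95.00        92.1883        92.1883
  2        95.00        89.4597       178.9195
  3        95.00        86.8120       260.4359
  4        95.00        84.2426       336.9703
  5        95.00        81.7492       408.7461
  6        95.00        79.3297       475.9780
  7        95.00        76.9817       538.8721
  8        95.00        74.7033       597.6262
  9     1,095.00       835.5687     7,520.1181
  Σ                  1,501.0351    10,409.8544
Price P = Σ PV = 1,501.0351.
Macaulay duration = Σ(t·PV) / P = 10,409.8544 / 1,501.0351 = 6.93512 years.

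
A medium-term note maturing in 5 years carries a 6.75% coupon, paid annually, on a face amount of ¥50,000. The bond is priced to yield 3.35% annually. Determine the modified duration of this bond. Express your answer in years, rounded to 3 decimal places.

Periodic yield y = 0.0335. First find Macaulay duration:
  t   CF        PV=CF/(1+0.0335)^t    t·PV
  1     3,375.00     3,265.6023     3,265.6023
  2     3,375.00     3,159.7507     6,319.5013
  3     3,375.00     3,057.3301     9,171.9903
  4     3,375.00     2,958.2294    11,832.9177
  5    53,375.00    45,267.3929   226,336.9647
  Σ                 57,708.3055   256,926.9765
P = 57,708.3055; Macaulay duration = 256,926.9765 / 57,708.3055 = 4.45217 years.
Modified duration = D_Mac / (1 + y) = 4.45217 / 1.0335 = 4.30785 years.

4.308 years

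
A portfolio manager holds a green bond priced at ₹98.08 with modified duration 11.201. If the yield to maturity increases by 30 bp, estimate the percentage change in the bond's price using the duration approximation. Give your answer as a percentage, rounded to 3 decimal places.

-3.360%

Duration approximation: ΔP/P ≈ -D_mod · Δy = -11.201 × (+0.003) = -0.033603.
As a percentage: -3.3603%.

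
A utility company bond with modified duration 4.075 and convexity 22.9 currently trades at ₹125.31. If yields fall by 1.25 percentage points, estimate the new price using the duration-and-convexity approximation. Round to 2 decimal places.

₹131.92

Duration effect: -D_mod·Δy = -4.075 × (-0.0125) = +0.0509375
Convexity effect: ½·C·(Δy)² = 0.5 × 22.9 × (-0.0125)² = +0.0017890625
ΔP/P ≈ +0.0509375 + 0.0017890625 = +0.0527265625
New price ≈ 125.31 × (1 + 0.0527265625) = 131.917165546875.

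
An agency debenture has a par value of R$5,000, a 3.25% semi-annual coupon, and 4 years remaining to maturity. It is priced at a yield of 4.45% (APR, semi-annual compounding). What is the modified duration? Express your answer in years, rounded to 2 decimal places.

3.69 years

Periodic yield y = 0.02225. First find Macaulay duration:
  t   CF        PV=CF/(1+0.02225)^t    t·PV
  1        81.25        79.4815        79.4815
  2        81.25        77.7516       155.5031
  3        81.25        76.0592       228.1777
  4        81.25        74.4038       297.6150
  5        81.25        72.7843       363.9216
  6        81.25        71.2001       427.2006
  7        81.25        69.6504       487.5527
  8     5,081.25     4,261.0204    34,088.1629
  Σ                  4,782.3513    36,127.6152
P = 4,782.3513; Macaulay duration = 36,127.6152 / 4,782.3513 = 7.55436 half-year periods = 3.77718 years.
Modified duration = D_Mac / (1 + y) = 3.77718 / 1.02225 = 3.69497 years.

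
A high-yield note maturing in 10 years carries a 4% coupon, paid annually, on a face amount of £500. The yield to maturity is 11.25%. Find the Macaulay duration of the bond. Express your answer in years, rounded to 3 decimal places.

Periodic yield y = 0.1125. Discount each cash flow and weight by its year:
  t   CF        PV=CF/(1+0.1125)^t    t·PV
  1        20.00        17.9775        17.9775
  2        20.00        16.1596        32.3192
  3        20.00        14.5255        43.5764
  4        20.00        13.0566        52.2264
  5        20.00        11.7363        58.6813
  6        20.00        10.5495        63.2967
  7        20.00         9.4827        66.3786
  8        20.00         8.5237        68.1899
  9        20.00         7.6618        68.9560
  10      520.00       179.0619     1,790.6188
  Σ                    288.7349     2,262.2208
Price P = Σ PV = 288.7349.
Macaulay duration = Σ(t·PV) / P = 2,262.2208 / 288.7349 = 7.83494 years.

7.835 years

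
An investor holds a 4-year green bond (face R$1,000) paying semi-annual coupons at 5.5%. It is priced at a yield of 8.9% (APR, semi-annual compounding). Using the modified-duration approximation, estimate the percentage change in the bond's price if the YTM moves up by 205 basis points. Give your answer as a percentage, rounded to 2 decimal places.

-7.10%

Periodic yield y = 0.0445. Modified duration first:
  t   CF        PV=CF/(1+0.0445)^t    t·PV
  1        27.50        26.3284        26.3284
  2        27.50        25.2067        50.4134
  3        27.50        24.1328        72.3983
  4        27.50        23.1046        92.4185
  5        27.50        22.1203       110.6014
  6        27.50        21.1779       127.0671
  7        27.50        20.2756       141.9292
  8     1,027.50       725.2943     5,802.3546
  Σ                    887.6405     6,423.5108
P = 887.6405; D_Mac = 7.23661 half-year periods = 3.61831 yrs; D_mod = 3.61831/(1+0.0445) = 3.46415 yrs.
ΔP/P ≈ -D_mod · Δy = -3.46415 × (+0.0205) = -0.071015 = -7.1015%.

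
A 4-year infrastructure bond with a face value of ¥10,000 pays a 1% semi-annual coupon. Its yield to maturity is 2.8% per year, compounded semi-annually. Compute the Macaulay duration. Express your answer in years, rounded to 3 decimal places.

3.928 years

Periodic yield y = 0.014. Discount each cash flow and weight by its period:
  t   CF        PV=CF/(1+0.014)^t    t·PV
  1        50.00        49.3097        49.3097
  2        50.00        48.6289        97.2577
  3        50.00        47.9575       143.8724
  4        50.00        47.2953       189.1813
  5        50.00        46.6423       233.2116
  6        50.00        45.9984       275.9901
  7        50.00        45.3633       317.5429
  8    10,050.00     8,992.1268    71,937.0143
  Σ                  9,323.3220    73,243.3800
Price P = Σ PV = 9,323.3220.
Macaulay duration = Σ(t·PV) / P = 73,243.3800 / 9,323.3220 = 7.85593 half-year periods.
In years: 7.85593 / 2 = 3.92797 years.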